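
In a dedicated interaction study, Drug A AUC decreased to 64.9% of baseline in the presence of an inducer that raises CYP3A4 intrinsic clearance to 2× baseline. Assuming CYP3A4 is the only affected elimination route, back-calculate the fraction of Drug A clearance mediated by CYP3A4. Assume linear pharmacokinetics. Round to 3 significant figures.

CL'/CL = 1 / 0.649 = 1.541
2·fm + (1 − fm) = 1.541
fm = (1.541 − 1) / (2 − 1) = 0.541

0.541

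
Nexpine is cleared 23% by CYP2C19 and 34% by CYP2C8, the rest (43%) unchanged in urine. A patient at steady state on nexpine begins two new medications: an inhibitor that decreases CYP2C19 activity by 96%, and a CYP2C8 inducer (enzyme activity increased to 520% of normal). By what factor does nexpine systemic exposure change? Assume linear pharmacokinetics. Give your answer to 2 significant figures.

0.45

CYP2C19: 0.23 × 0.04 = 0.0092
CYP2C8: 0.34 × 5.2 = 1.768
Other: 0.43 (unchanged)
CL_new/CL_old = 0.0092 + 1.768 + 0.43 = 2.2072.
Net systemic exposure ratio = 1 / 2.2072 = 0.45.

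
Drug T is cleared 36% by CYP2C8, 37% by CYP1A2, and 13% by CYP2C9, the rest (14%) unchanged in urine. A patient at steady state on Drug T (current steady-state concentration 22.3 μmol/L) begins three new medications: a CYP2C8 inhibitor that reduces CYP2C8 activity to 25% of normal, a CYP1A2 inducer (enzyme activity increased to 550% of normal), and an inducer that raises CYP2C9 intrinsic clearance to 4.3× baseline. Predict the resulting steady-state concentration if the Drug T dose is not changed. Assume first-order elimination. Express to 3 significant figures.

The CYP2C8 pathway (36% of clearance) falls to 0.25× activity: 0.36 × 0.25 = 0.09.
The CYP1A2 pathway (37% of clearance) rises to 5.5× activity: 0.37 × 5.5 = 2.035.
The CYP2C9 pathway (13% of clearance) increases to 4.3× activity: 0.13 × 4.3 = 0.559.
The remaining 14% of clearance is unaffected.
New clearance relative to baseline: 0.09 + 2.035 + 0.559 + 0.14 = 2.824.
Steady-state concentration ∝ 1/CL: new value = 22.3 / 2.824 = 7.90 μmol/L.

7.90 μmol/L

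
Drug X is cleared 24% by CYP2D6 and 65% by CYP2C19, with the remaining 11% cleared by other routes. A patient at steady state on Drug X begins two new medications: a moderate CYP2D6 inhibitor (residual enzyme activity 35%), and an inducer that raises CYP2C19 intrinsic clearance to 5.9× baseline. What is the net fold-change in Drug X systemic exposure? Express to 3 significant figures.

CYP2D6: 0.24 × 0.35 = 0.084
CYP2C19: 0.65 × 5.9 = 3.835
Other: 0.11 (unchanged)
Relative clearance = 0.084 + 3.835 + 0.11 = 4.029.
Because systemic exposure varies inversely with clearance, the combined effect is 1 / 4.029 = 0.248.

0.248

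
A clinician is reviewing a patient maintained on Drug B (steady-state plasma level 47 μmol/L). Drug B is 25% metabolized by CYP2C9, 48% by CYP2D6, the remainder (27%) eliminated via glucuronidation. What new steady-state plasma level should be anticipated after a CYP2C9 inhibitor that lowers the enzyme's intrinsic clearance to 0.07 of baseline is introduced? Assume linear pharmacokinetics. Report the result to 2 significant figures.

CYP2C9: 0.25 × 0.07 = 0.0175
CYP2D6: 0.48 (unchanged)
Other: 0.27 (unchanged)
New clearance relative to baseline: 0.0175 + 0.48 + 0.27 = 0.7675.
Steady-state plasma level ∝ 1/CL, so new value = 47 / 0.7675 = 61 μmol/L.

61 μmol/L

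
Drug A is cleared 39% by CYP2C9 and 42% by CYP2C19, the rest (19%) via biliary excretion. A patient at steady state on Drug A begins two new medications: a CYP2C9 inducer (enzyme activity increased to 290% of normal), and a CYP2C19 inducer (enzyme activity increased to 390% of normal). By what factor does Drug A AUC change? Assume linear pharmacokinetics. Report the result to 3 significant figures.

The CYP2C9 pathway (39% of clearance) increases to 2.9× activity: 0.39 × 2.9 = 1.131.
The CYP2C19 pathway (42% of clearance) is boosted to 3.9× activity: 0.42 × 3.9 = 1.638.
Non-CYP routes (19%) are unchanged.
Relative clearance = 1.131 + 1.638 + 0.19 = 2.959.
Because AUC varies inversely with clearance, the combined effect is 1 / 2.959 = 0.338.

0.338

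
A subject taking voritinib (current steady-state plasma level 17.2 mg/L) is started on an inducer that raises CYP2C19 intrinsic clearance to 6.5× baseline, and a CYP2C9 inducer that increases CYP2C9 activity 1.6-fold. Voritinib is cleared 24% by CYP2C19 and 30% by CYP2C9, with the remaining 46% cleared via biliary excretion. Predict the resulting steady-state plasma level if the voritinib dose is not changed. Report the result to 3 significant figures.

The CYP2C19 pathway (24% of clearance) rises to 6.5× activity: 0.24 × 6.5 = 1.56.
The CYP2C9 pathway (30% of clearance) rises to 1.6× activity: 0.3 × 1.6 = 0.48.
Non-CYP routes (46%) are unchanged.
New clearance relative to baseline: 1.56 + 0.48 + 0.46 = 2.5.
New steady-state plasma level = 17.2 / 2.5 = 6.88 mg/L (concentration scales inversely with clearance).

6.88 mg/L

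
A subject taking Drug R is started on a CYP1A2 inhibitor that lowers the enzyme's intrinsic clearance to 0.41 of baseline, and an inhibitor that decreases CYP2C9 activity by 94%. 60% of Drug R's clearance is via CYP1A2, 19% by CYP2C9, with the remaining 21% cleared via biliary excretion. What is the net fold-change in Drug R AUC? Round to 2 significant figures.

2.1

The CYP1A2 pathway (60% of clearance) is reduced to 0.41× activity: 0.6 × 0.41 = 0.246.
The CYP2C9 pathway (19% of clearance) is reduced to 0.06× activity: 0.19 × 0.06 = 0.0114.
Non-CYP routes (21%) are unchanged.
New clearance relative to baseline: 0.246 + 0.0114 + 0.21 = 0.4674.
Because AUC varies inversely with clearance, the combined effect is 1 / 0.4674 = 2.1.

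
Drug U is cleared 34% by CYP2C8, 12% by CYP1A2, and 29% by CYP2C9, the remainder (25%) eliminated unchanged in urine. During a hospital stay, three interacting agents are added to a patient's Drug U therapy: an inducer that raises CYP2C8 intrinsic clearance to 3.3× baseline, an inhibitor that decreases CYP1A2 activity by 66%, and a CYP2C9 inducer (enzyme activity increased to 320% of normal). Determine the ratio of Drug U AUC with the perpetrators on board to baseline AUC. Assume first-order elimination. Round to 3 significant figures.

The CYP2C8 pathway (34% of clearance) increases to 3.3× activity: 0.34 × 3.3 = 1.122.
The CYP1A2 pathway (12% of clearance) drops to 0.34× activity: 0.12 × 0.34 = 0.0408.
The CYP2C9 pathway (29% of clearance) increases to 3.2× activity: 0.29 × 3.2 = 0.928.
Non-CYP routes (25%) are unchanged.
New clearance relative to baseline: 1.122 + 0.0408 + 0.928 + 0.25 = 2.3408.
Because AUC varies inversely with clearance, the combined effect is 1 / 2.3408 = 0.427.

0.427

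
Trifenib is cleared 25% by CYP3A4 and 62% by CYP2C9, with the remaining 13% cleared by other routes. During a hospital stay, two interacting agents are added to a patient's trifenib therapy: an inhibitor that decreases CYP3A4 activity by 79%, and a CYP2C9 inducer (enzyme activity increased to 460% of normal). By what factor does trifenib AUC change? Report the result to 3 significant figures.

The CYP3A4 pathway (25% of clearance) is reduced to 0.21× activity: 0.25 × 0.21 = 0.0525.
The CYP2C9 pathway (62% of clearance) is boosted to 4.6× activity: 0.62 × 4.6 = 2.852.
Non-CYP routes (13%) are unchanged.
Relative clearance = 0.0525 + 2.852 + 0.13 = 3.0345.
Net AUC ratio = 1 / 3.0345 = 0.330.

0.330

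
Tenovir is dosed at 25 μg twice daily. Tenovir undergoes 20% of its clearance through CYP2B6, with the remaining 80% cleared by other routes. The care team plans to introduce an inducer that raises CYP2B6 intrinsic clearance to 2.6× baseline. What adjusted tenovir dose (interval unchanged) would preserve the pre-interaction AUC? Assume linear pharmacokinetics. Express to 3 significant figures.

CYP2B6: 0.2 × 2.6 = 0.52
Other: 0.8 (unchanged)
New clearance relative to baseline: 0.52 + 0.8 = 1.32.
Exposure is unchanged when dose changes in proportion to clearance. New dose = 25 μg × 1.32 = 33.0 μg.

33.0 μg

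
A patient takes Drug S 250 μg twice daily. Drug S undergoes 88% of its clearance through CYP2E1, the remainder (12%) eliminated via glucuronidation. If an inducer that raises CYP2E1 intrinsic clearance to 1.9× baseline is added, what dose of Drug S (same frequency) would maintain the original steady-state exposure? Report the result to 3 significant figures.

448 μg

The CYP2E1 pathway (88% of clearance) is boosted to 1.9× activity: 0.88 × 1.9 = 1.672.
Non-CYP routes (12%) are unchanged.
Relative clearance = 1.672 + 0.12 = 1.792.
To maintain the same steady-state level, dose must scale with clearance: new dose = 250 × 1.792 = 448 μg.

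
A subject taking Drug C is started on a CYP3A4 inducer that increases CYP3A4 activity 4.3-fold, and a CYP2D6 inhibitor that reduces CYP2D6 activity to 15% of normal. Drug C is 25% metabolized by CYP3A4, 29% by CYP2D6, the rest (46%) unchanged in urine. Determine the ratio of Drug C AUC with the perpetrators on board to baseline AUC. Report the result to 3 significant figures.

0.634

The CYP3A4 pathway (25% of clearance) increases to 4.3× activity: 0.25 × 4.3 = 1.075.
The CYP2D6 pathway (29% of clearance) falls to 0.15× activity: 0.29 × 0.15 = 0.0435.
Non-CYP routes (46%) are unchanged.
CL_new/CL_old = 1.075 + 0.0435 + 0.46 = 1.5785.
Net AUC ratio = 1 / 1.5785 = 0.634.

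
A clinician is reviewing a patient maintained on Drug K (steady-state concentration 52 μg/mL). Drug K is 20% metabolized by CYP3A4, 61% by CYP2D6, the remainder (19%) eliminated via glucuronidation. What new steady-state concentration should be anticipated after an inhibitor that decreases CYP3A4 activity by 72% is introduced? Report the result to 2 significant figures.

The CYP3A4 pathway (20% of clearance) drops to 0.28× activity: 0.2 × 0.28 = 0.056.
CYP2D6 (61%) and the residual 19% are unaffected.
Relative clearance = 0.056 + 0.61 + 0.19 = 0.856.
Steady-state concentration ∝ 1/CL, so new value = 52 / 0.856 = 61 μg/mL.

61 μg/mL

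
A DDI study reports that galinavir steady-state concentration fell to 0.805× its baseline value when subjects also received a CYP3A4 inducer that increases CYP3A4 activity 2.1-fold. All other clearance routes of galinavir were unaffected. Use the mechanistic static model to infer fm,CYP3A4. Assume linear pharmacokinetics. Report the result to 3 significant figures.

Call the CYP3A4 fraction fm. After the interaction, CL_new/CL_old = fm × 2.1 + (1 − fm).
Steady-state concentration ratio = 1 / (new CL fraction), so new CL fraction = 1 / 0.805 = 1.242.
fm × 2.1 + 1 − fm = 1.242  ⇒  fm × (2.1 − 1) = 0.2422  ⇒  fm = 0.220.

0.220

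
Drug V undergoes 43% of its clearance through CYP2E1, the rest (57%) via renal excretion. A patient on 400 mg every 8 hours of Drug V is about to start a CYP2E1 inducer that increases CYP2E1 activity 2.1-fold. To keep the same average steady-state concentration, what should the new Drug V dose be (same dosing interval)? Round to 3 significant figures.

589 mg

CYP2E1: 0.43 × 2.1 = 0.903
Other: 0.57 (unchanged)
CL_new/CL_old = 0.903 + 0.57 = 1.473.
To maintain the same steady-state level, dose must scale with clearance: new dose = 400 × 1.473 = 589 mg.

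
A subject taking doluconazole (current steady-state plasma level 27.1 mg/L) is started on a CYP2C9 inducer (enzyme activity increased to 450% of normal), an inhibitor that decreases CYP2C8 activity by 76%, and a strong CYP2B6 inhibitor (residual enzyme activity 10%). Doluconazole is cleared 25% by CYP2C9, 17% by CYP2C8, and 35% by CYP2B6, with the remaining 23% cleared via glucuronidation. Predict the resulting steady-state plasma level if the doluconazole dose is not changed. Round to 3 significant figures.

18.9 mg/L

The CYP2C9 pathway (25% of clearance) is boosted to 4.5× activity: 0.25 × 4.5 = 1.125.
The CYP2C8 pathway (17% of clearance) falls to 0.24× activity: 0.17 × 0.24 = 0.0408.
The CYP2B6 pathway (35% of clearance) is reduced to 0.1× activity: 0.35 × 0.1 = 0.035.
The remaining 23% of clearance is unaffected.
Relative clearance = 1.125 + 0.0408 + 0.035 + 0.23 = 1.4308.
New steady-state plasma level = 27.1 / 1.4308 = 18.9 mg/L (concentration scales inversely with clearance).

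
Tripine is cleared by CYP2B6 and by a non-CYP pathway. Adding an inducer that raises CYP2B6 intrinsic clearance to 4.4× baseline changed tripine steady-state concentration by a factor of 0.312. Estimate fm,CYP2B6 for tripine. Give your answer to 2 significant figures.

Let fm be the CYP2B6 fraction. New clearance relative to baseline = fm × 4.4 + (1 − fm).
Steady-state concentration ratio = 1 / (new CL fraction), so new CL fraction = 1 / 0.312 = 3.205.
fm × 4.4 + 1 − fm = 3.205  ⇒  fm × (4.4 − 1) = 2.205  ⇒  fm = 0.65.

0.65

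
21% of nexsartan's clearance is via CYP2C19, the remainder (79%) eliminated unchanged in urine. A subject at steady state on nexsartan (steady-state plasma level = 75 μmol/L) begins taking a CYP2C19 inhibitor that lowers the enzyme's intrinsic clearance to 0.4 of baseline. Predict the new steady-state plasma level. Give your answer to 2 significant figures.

The CYP2C19 pathway (21% of clearance) is reduced to 0.4× activity: 0.21 × 0.4 = 0.084.
The remaining 79% of clearance is unaffected.
CL_new/CL_old = 0.084 + 0.79 = 0.874.
New steady-state plasma level = baseline ÷ relative clearance = 75 / 0.874 = 86 μmol/L.

86 μmol/L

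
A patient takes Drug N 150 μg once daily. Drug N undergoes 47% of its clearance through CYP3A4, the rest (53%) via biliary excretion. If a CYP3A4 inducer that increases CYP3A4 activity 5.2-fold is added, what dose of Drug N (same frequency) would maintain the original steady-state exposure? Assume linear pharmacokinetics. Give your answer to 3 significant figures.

The CYP3A4 pathway (47% of clearance) increases to 5.2× activity: 0.47 × 5.2 = 2.444.
The remaining 53% of clearance is unaffected.
Relative clearance = 2.444 + 0.53 = 2.974.
Css,avg = (dose rate)/CL, so holding Css fixed requires dose ∝ CL: 150 × 2.974 = 446 μg.

446 μg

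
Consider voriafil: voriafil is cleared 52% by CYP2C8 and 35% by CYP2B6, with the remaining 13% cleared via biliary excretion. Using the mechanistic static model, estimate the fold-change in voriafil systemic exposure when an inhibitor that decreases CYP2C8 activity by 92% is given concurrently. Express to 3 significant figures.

1.92

CYP2C8: 0.52 × 0.08 = 0.0416
CYP2B6: 0.35 (unchanged)
Other: 0.13 (unchanged)
CL_new/CL_old = 0.0416 + 0.35 + 0.13 = 0.5216.
Systemic exposure ratio = CL_old/CL_new = 1 / 0.5216 = 1.92.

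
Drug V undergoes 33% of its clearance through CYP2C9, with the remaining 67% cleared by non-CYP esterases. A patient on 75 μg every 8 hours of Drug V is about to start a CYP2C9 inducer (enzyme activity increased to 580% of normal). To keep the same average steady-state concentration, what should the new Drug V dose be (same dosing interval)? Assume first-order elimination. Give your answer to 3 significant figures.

The CYP2C9 pathway (33% of clearance) is boosted to 5.8× activity: 0.33 × 5.8 = 1.914.
The remaining 67% of clearance is unaffected.
Relative clearance = 1.914 + 0.67 = 2.584.
To maintain the same steady-state level, dose must scale with clearance: new dose = 75 × 2.584 = 194 μg.

194 μg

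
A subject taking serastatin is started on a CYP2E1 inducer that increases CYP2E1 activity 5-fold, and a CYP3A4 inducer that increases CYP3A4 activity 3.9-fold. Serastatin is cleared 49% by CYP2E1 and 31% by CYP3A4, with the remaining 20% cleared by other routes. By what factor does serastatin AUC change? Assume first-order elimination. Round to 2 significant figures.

The CYP2E1 pathway (49% of clearance) increases to 5× activity: 0.49 × 5 = 2.45.
The CYP3A4 pathway (31% of clearance) rises to 3.9× activity: 0.31 × 3.9 = 1.209.
The remaining 20% of clearance is unaffected.
Relative clearance = 2.45 + 1.209 + 0.2 = 3.859.
Net AUC ratio = 1 / 3.859 = 0.26.

0.26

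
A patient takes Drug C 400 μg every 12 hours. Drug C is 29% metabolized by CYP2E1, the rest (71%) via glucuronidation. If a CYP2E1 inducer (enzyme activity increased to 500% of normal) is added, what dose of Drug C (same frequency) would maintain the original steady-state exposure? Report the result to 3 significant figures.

864 μg

The CYP2E1 pathway (29% of clearance) rises to 5× activity: 0.29 × 5 = 1.45.
Non-CYP routes (71%) are unchanged.
CL_new/CL_old = 1.45 + 0.71 = 2.16.
To maintain the same steady-state level, dose must scale with clearance: new dose = 400 × 2.16 = 864 μg.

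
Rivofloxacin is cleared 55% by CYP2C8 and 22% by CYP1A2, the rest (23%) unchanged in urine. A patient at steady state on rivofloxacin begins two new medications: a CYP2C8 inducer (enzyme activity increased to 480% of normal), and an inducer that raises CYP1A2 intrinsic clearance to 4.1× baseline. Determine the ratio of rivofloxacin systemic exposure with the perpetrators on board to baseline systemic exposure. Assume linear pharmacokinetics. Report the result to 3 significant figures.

The CYP2C8 pathway (55% of clearance) is boosted to 4.8× activity: 0.55 × 4.8 = 2.64.
The CYP1A2 pathway (22% of clearance) is boosted to 4.1× activity: 0.22 × 4.1 = 0.902.
The remaining 23% of clearance is unaffected.
Relative clearance = 2.64 + 0.902 + 0.23 = 3.772.
Because systemic exposure varies inversely with clearance, the combined effect is 1 / 3.772 = 0.265.

0.265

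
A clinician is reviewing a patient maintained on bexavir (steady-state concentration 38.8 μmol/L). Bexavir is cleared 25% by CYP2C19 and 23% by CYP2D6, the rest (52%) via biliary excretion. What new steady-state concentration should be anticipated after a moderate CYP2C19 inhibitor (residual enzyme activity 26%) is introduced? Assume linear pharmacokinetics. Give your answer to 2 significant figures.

48 μmol/L

The CYP2C19 pathway (25% of clearance) drops to 0.26× activity: 0.25 × 0.26 = 0.065.
CYP2D6 (23%) and the residual 52% are unaffected.
New clearance relative to baseline: 0.065 + 0.23 + 0.52 = 0.815.
With dosing unchanged, steady-state concentration scales as 1/CL: 38.8 / 0.815 = 48 μmol/L.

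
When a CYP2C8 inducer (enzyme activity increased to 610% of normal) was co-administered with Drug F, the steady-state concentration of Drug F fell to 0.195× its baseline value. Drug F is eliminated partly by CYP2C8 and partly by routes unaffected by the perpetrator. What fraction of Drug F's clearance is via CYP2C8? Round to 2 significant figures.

0.81

Call the CYP2C8 fraction fm. After the interaction, CL_new/CL_old = fm × 6.1 + (1 − fm).
Steady-state concentration ratio = 1 / (new CL fraction), so new CL fraction = 1 / 0.195 = 5.128.
fm × 6.1 + 1 − fm = 5.128  ⇒  fm × (6.1 − 1) = 4.128  ⇒  fm = 0.81.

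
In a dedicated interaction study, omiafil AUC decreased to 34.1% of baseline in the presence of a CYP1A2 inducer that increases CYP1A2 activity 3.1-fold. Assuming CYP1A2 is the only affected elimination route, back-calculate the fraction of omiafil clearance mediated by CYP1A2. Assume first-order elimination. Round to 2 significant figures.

0.92

CL'/CL = 1 / 0.341 = 2.933
3.1·fm + (1 − fm) = 2.933
fm = (2.933 − 1) / (3.1 − 1) = 0.92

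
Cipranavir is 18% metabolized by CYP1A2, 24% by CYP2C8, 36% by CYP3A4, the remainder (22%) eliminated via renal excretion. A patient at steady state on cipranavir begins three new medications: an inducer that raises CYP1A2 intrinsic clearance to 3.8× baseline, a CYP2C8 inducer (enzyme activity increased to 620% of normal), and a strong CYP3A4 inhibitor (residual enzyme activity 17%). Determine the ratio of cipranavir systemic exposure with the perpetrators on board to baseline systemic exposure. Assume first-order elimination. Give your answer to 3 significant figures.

0.408

The CYP1A2 pathway (18% of clearance) is boosted to 3.8× activity: 0.18 × 3.8 = 0.684.
The CYP2C8 pathway (24% of clearance) increases to 6.2× activity: 0.24 × 6.2 = 1.488.
The CYP3A4 pathway (36% of clearance) falls to 0.17× activity: 0.36 × 0.17 = 0.0612.
Non-CYP routes (22%) are unchanged.
Relative clearance = 0.684 + 1.488 + 0.0612 + 0.22 = 2.4532.
Systemic exposure ∝ 1/CL: fold-change = 1 / 2.4532 = 0.408.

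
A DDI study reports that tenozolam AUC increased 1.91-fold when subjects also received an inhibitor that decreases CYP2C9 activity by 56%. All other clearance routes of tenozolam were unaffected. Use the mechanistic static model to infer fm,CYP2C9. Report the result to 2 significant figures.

0.85

Let fm be the CYP2C9 fraction. New clearance relative to baseline = fm × 0.44 + (1 − fm).
AUC ratio = 1 / (new CL fraction), so new CL fraction = 1 / 1.91 = 0.5236.
fm × 0.44 + 1 − fm = 0.5236  ⇒  fm × (0.44 − 1) = −0.4764  ⇒  fm = 0.85.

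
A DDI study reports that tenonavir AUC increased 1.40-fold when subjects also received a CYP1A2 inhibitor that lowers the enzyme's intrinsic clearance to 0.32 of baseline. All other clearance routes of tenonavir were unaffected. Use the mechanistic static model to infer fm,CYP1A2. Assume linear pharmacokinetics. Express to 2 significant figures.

Call the CYP1A2 fraction fm. After the interaction, CL_new/CL_old = fm × 0.32 + (1 − fm).
AUC ratio = 1 / (new CL fraction), so new CL fraction = 1 / 1.40 = 0.7143.
fm × 0.32 + 1 − fm = 0.7143  ⇒  fm × (0.32 − 1) = −0.2857  ⇒  fm = 0.42.

0.42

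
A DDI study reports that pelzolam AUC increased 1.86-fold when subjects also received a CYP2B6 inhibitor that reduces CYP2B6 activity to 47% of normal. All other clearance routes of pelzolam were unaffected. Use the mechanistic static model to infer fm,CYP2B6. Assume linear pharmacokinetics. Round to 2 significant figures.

Write x for the fraction cleared via CYP2B6. The observed AUC change means clearance fell to 1/1.86 = 0.5376 of baseline.
Setting x·0.47 + (1 − x) = 0.5376 and solving: x = (0.5376 − 1)/(0.47 − 1) = 0.87.

0.87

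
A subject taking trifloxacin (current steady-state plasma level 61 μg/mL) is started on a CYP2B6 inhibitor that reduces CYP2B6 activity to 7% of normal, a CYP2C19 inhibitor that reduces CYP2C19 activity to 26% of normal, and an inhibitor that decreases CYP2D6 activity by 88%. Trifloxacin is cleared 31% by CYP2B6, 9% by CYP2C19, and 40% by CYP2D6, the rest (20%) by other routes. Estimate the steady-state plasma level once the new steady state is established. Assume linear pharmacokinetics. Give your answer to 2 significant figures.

CYP2B6: 0.31 × 0.07 = 0.0217
CYP2C19: 0.09 × 0.26 = 0.0234
CYP2D6: 0.4 × 0.12 = 0.048
Other: 0.2 (unchanged)
Relative clearance = 0.0217 + 0.0234 + 0.048 + 0.2 = 0.2931.
New steady-state plasma level = 61 / 0.2931 = 2.1 × 10² μg/mL (concentration scales inversely with clearance).

2.1 × 10² μg/mL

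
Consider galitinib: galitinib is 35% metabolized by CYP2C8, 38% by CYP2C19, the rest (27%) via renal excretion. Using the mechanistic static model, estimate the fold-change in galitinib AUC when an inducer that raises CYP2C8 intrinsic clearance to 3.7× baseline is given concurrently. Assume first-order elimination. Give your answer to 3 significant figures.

0.514

CYP2C8: 0.35 × 3.7 = 1.295
CYP2C19: 0.38 (unchanged)
Other: 0.27 (unchanged)
Relative clearance = 1.295 + 0.38 + 0.27 = 1.945.
AUC ratio = CL_old/CL_new = 1 / 1.945 = 0.514.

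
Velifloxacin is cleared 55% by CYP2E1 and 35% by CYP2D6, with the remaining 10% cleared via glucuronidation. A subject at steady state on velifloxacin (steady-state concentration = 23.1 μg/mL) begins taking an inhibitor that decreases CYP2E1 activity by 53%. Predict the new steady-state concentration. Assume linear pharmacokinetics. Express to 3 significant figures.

CYP2E1: 0.55 × 0.47 = 0.2585
CYP2D6: 0.35 (unchanged)
Other: 0.1 (unchanged)
Relative clearance = 0.2585 + 0.35 + 0.1 = 0.7085.
With dosing unchanged, steady-state concentration scales as 1/CL: 23.1 / 0.7085 = 32.6 μg/mL.

32.6 μg/mL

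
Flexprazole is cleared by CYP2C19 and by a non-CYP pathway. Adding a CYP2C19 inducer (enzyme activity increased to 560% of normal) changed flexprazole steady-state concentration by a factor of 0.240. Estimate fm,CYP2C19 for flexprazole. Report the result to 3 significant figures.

Let fm be the CYP2C19 fraction. New clearance relative to baseline = fm × 5.6 + (1 − fm).
Steady-state concentration ratio = 1 / (new CL fraction), so new CL fraction = 1 / 0.240 = 4.167.
fm × 5.6 + 1 − fm = 4.167  ⇒  fm × (5.6 − 1) = 3.167  ⇒  fm = 0.688.

0.688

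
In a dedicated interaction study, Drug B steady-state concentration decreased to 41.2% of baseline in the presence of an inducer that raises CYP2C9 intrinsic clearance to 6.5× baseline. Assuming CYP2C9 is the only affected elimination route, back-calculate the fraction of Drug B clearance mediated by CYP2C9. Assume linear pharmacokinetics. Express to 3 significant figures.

CL'/CL = 1 / 0.412 = 2.427
6.5·fm + (1 − fm) = 2.427
fm = (2.427 − 1) / (6.5 − 1) = 0.259

0.259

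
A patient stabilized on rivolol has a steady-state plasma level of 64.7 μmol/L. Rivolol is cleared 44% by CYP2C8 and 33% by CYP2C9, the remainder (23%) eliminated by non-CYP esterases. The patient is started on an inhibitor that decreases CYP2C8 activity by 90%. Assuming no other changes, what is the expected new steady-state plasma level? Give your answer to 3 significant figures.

The CYP2C8 pathway (44% of clearance) falls to 0.1× activity: 0.44 × 0.1 = 0.044.
CYP2C9 (33%) and the residual 23% are unaffected.
CL_new/CL_old = 0.044 + 0.33 + 0.23 = 0.604.
With dosing unchanged, steady-state plasma level scales as 1/CL: 64.7 / 0.604 = 107 μmol/L.

107 μmol/L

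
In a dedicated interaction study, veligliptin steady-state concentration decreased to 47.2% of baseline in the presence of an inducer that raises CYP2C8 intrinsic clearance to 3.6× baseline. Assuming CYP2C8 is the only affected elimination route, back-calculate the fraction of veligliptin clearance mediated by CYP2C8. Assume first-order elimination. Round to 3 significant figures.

0.430

Let x = fm,CYP2C8. Because steady-state concentration ∝ 1/CL, relative clearance rose to 1/0.472 = 2.119.
Setting x·3.6 + (1 − x) = 2.119 and solving: x = (2.119 − 1)/(3.6 − 1) = 0.430.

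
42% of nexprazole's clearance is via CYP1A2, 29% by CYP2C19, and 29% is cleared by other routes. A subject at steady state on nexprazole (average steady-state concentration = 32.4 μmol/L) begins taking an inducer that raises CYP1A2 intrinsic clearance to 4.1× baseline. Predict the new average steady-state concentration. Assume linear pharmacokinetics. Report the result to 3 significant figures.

14.1 μmol/L

The CYP1A2 pathway (42% of clearance) is boosted to 4.1× activity: 0.42 × 4.1 = 1.722.
CYP2C19 (29%) and the residual 29% are unaffected.
CL_new/CL_old = 1.722 + 0.29 + 0.29 = 2.302.
New average steady-state concentration = baseline ÷ relative clearance = 32.4 / 2.302 = 14.1 μmol/L.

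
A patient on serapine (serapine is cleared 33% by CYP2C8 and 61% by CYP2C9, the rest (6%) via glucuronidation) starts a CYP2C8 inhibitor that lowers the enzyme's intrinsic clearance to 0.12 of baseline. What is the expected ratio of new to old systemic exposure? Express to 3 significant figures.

1.41

CYP2C8: 0.33 × 0.12 = 0.0396
CYP2C9: 0.61 (unchanged)
Other: 0.06 (unchanged)
CL_new/CL_old = 0.0396 + 0.61 + 0.06 = 0.7096.
Since systemic exposure ∝ 1/CL, the ratio is 1 / 0.7096 = 1.41.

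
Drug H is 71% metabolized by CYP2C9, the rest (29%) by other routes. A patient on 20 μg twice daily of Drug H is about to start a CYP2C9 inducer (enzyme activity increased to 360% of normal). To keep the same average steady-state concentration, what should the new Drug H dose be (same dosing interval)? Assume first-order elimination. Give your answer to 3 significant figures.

CYP2C9: 0.71 × 3.6 = 2.556
Other: 0.29 (unchanged)
CL_new/CL_old = 2.556 + 0.29 = 2.846.
To maintain the same steady-state level, dose must scale with clearance: new dose = 20 × 2.846 = 56.9 μg.

56.9 μg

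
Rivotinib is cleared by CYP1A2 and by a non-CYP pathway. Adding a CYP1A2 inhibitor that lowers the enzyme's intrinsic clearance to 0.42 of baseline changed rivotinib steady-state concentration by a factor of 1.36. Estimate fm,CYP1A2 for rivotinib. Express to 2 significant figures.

0.46

Write x for the fraction cleared via CYP1A2. The observed steady-state concentration change means clearance fell to 1/1.36 = 0.7353 of baseline.
Setting x·0.42 + (1 − x) = 0.7353 and solving: x = (0.7353 − 1)/(0.42 − 1) = 0.46.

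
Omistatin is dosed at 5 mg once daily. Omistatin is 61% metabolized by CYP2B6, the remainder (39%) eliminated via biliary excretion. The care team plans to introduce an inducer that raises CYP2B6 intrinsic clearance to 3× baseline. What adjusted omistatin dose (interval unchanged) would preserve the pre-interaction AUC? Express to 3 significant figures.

11.1 mg

CYP2B6: 0.61 × 3 = 1.83
Other: 0.39 (unchanged)
New clearance relative to baseline: 1.83 + 0.39 = 2.22.
Exposure is unchanged when dose changes in proportion to clearance. New dose = 5 mg × 2.22 = 11.1 mg.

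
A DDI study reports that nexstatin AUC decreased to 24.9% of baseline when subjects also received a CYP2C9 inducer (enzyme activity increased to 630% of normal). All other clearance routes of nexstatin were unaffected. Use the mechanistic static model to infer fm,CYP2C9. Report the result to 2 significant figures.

0.57

Call the CYP2C9 fraction fm. After the interaction, CL_new/CL_old = fm × 6.3 + (1 − fm).
AUC ratio = 1 / (new CL fraction), so new CL fraction = 1 / 0.249 = 4.016.
fm × 6.3 + 1 − fm = 4.016  ⇒  fm × (6.3 − 1) = 3.016  ⇒  fm = 0.57.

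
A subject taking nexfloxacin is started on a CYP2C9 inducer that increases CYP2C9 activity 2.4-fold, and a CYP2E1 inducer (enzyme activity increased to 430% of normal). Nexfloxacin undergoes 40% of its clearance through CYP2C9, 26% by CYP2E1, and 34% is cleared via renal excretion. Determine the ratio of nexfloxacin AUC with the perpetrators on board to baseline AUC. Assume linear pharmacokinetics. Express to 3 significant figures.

0.414

CYP2C9: 0.4 × 2.4 = 0.96
CYP2E1: 0.26 × 4.3 = 1.118
Other: 0.34 (unchanged)
Relative clearance = 0.96 + 1.118 + 0.34 = 2.418.
Because AUC varies inversely with clearance, the combined effect is 1 / 2.418 = 0.414.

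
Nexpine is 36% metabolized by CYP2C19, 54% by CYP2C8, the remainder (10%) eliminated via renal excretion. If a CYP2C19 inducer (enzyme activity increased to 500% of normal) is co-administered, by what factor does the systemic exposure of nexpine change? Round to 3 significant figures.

0.410

The CYP2C19 pathway (36% of clearance) increases to 5× activity: 0.36 × 5 = 1.8.
CYP2C8 (54%) and the residual 10% are unaffected.
Relative clearance = 1.8 + 0.54 + 0.1 = 2.44.
Systemic exposure is inversely proportional to clearance, so the fold-change is 1 / 2.44 = 0.410.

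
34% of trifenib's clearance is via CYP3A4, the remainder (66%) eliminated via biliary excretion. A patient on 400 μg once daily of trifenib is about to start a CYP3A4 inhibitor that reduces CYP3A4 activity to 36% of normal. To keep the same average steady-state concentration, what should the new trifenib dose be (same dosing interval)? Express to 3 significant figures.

The CYP3A4 pathway (34% of clearance) falls to 0.36× activity: 0.34 × 0.36 = 0.1224.
The remaining 66% of clearance is unaffected.
New clearance relative to baseline: 0.1224 + 0.66 = 0.7824.
To maintain the same steady-state level, dose must scale with clearance: new dose = 400 × 0.7824 = 313 μg.

313 μg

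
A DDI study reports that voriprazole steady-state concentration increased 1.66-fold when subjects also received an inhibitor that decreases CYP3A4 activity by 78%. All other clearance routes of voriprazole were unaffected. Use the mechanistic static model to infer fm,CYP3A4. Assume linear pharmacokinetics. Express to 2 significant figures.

0.51

CL'/CL = 1 / 1.66 = 0.6024
0.22·fm + (1 − fm) = 0.6024
fm = (0.6024 − 1) / (0.22 − 1) = 0.51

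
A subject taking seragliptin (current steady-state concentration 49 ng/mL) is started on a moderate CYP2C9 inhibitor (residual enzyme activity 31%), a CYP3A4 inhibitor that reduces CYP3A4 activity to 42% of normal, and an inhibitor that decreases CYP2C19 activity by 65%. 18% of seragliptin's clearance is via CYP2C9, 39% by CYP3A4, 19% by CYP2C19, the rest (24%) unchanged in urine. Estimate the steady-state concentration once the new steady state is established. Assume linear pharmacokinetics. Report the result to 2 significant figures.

93 ng/mL

CYP2C9: 0.18 × 0.31 = 0.0558
CYP3A4: 0.39 × 0.42 = 0.1638
CYP2C19: 0.19 × 0.35 = 0.0665
Other: 0.24 (unchanged)
Relative clearance = 0.0558 + 0.1638 + 0.0665 + 0.24 = 0.5261.
Dividing the baseline by the relative clearance: 49 / 0.5261 = 93 ng/mL.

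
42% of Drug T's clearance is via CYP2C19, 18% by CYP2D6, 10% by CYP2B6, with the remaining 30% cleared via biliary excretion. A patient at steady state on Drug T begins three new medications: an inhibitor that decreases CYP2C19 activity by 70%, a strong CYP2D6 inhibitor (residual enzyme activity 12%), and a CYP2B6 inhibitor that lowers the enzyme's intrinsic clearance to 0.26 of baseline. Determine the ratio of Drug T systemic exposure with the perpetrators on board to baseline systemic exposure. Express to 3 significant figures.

2.11

The CYP2C19 pathway (42% of clearance) drops to 0.3× activity: 0.42 × 0.3 = 0.126.
The CYP2D6 pathway (18% of clearance) drops to 0.12× activity: 0.18 × 0.12 = 0.0216.
The CYP2B6 pathway (10% of clearance) falls to 0.26× activity: 0.1 × 0.26 = 0.026.
Non-CYP routes (30%) are unchanged.
CL_new/CL_old = 0.126 + 0.0216 + 0.026 + 0.3 = 0.4736.
Net systemic exposure ratio = 1 / 0.4736 = 2.11.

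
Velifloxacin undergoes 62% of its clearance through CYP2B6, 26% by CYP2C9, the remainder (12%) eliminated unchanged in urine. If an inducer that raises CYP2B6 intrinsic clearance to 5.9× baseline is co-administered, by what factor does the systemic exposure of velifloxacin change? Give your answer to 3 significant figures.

0.248

CYP2B6: 0.62 × 5.9 = 3.658
CYP2C9: 0.26 (unchanged)
Other: 0.12 (unchanged)
Relative clearance = 3.658 + 0.26 + 0.12 = 4.038.
Since systemic exposure ∝ 1/CL, the ratio is 1 / 4.038 = 0.248.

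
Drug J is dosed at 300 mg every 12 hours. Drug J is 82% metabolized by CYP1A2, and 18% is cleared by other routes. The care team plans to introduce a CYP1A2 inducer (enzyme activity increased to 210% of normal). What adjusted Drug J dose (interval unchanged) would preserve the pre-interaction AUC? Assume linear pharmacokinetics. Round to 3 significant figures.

571 mg

CYP1A2: 0.82 × 2.1 = 1.722
Other: 0.18 (unchanged)
CL_new/CL_old = 1.722 + 0.18 = 1.902.
Css,avg = (dose rate)/CL, so holding Css fixed requires dose ∝ CL: 300 × 1.902 = 571 mg.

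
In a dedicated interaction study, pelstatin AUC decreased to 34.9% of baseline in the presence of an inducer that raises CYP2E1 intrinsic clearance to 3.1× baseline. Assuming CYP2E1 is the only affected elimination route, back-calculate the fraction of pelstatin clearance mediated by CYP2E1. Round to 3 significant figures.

0.888

Let fm be the CYP2E1 fraction. New clearance relative to baseline = fm × 3.1 + (1 − fm).
AUC ratio = 1 / (new CL fraction), so new CL fraction = 1 / 0.349 = 2.865.
fm × 3.1 + 1 − fm = 2.865  ⇒  fm × (3.1 − 1) = 1.865  ⇒  fm = 0.888.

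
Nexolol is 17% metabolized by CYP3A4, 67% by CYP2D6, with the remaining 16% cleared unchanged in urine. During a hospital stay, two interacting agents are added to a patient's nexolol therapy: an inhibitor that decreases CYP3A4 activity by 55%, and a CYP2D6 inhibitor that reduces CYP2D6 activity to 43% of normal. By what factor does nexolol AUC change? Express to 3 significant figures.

1.91

The CYP3A4 pathway (17% of clearance) is reduced to 0.45× activity: 0.17 × 0.45 = 0.0765.
The CYP2D6 pathway (67% of clearance) falls to 0.43× activity: 0.67 × 0.43 = 0.2881.
The remaining 16% of clearance is unaffected.
New clearance relative to baseline: 0.0765 + 0.2881 + 0.16 = 0.5246.
AUC ∝ 1/CL: fold-change = 1 / 0.5246 = 1.91.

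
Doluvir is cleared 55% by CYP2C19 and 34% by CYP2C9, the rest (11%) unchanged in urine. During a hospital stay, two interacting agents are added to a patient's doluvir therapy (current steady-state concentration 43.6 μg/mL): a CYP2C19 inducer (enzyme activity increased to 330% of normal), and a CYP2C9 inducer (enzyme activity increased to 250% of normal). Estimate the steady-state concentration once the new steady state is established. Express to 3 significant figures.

The CYP2C19 pathway (55% of clearance) is boosted to 3.3× activity: 0.55 × 3.3 = 1.815.
The CYP2C9 pathway (34% of clearance) rises to 2.5× activity: 0.34 × 2.5 = 0.85.
The remaining 11% of clearance is unaffected.
New clearance relative to baseline: 1.815 + 0.85 + 0.11 = 2.775.
Steady-state concentration ∝ 1/CL: new value = 43.6 / 2.775 = 15.7 μg/mL.

15.7 μg/mL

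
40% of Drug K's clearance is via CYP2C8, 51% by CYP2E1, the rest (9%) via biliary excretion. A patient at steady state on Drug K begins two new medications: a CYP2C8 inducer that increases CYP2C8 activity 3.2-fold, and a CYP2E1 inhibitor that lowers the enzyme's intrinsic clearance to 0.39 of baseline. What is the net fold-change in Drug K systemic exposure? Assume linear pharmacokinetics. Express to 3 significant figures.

0.637

The CYP2C8 pathway (40% of clearance) increases to 3.2× activity: 0.4 × 3.2 = 1.28.
The CYP2E1 pathway (51% of clearance) drops to 0.39× activity: 0.51 × 0.39 = 0.1989.
The remaining 9% of clearance is unaffected.
CL_new/CL_old = 1.28 + 0.1989 + 0.09 = 1.5689.
Net systemic exposure ratio = 1 / 1.5689 = 0.637.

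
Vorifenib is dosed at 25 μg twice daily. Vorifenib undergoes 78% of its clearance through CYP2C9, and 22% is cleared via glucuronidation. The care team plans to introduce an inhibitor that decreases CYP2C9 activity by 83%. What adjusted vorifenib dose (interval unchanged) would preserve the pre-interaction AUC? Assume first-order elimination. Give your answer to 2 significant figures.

The CYP2C9 pathway (78% of clearance) falls to 0.17× activity: 0.78 × 0.17 = 0.1326.
The remaining 22% of clearance is unaffected.
New clearance relative to baseline: 0.1326 + 0.22 = 0.3526.
Exposure is unchanged when dose changes in proportion to clearance. New dose = 25 μg × 0.3526 = 8.8 μg.

8.8 μg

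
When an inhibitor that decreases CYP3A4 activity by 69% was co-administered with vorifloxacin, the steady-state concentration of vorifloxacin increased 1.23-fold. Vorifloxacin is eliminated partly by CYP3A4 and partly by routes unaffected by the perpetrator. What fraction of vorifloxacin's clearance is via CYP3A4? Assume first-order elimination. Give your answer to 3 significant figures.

0.271

Let fm be the CYP3A4 fraction. New clearance relative to baseline = fm × 0.31 + (1 − fm).
Steady-state concentration ratio = 1 / (new CL fraction), so new CL fraction = 1 / 1.23 = 0.813.
fm × 0.31 + 1 − fm = 0.813  ⇒  fm × (0.31 − 1) = −0.187  ⇒  fm = 0.271.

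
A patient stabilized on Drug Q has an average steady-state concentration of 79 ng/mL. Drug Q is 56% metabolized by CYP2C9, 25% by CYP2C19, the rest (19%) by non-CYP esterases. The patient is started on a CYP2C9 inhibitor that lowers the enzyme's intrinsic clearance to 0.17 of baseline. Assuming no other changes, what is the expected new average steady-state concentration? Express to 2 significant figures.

1.5 × 10² ng/mL

The CYP2C9 pathway (56% of clearance) falls to 0.17× activity: 0.56 × 0.17 = 0.0952.
CYP2C19 (25%) and the residual 19% are unaffected.
New clearance relative to baseline: 0.0952 + 0.25 + 0.19 = 0.5352.
Average steady-state concentration ∝ 1/CL, so new value = 79 / 0.5352 = 1.5 × 10² ng/mL.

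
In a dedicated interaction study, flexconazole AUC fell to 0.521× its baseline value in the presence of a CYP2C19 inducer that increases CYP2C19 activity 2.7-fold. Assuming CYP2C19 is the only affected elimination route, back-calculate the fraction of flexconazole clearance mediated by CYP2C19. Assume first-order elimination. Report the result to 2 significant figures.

0.54

Write x for the fraction cleared via CYP2C19. The observed AUC change means clearance rose to 1/0.521 = 1.919 of baseline.
Setting x·2.7 + (1 − x) = 1.919 and solving: x = (1.919 − 1)/(2.7 − 1) = 0.54.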